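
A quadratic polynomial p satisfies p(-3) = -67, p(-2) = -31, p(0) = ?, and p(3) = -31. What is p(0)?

5

The 3 known points determine the degree-2 polynomial uniquely.
Write p(n) = an^2 + bn + c. Substituting each data point gives a linear system:
  9a - 3b + c = -67
  4a - 2b + c = -31
  9a + 3b + c = -31
Solving the system yields a = -6, b = 6, c = 5.
So p(n) = -6n² + 6n + 5.
Then p(0) = 5.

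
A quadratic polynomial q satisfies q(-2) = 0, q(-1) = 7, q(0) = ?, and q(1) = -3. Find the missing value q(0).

On equispaced nodes a degree-2 polynomial has vanishing third forward difference, so
  - q(-2) + 3·q(-1) - 3·q(0) + q(1) = 0.
Substituting the known values and solving for q(0):
  -3·q(0) = -18
  q(0) = 6.

6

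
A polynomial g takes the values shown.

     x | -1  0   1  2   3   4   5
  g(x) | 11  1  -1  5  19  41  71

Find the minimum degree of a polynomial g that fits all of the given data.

2

Forward differences of the values at x = -1, 0, 1, 2, 3, 4, 5:
  g  : 11  1  -1  5  19  41  71
  Δ  : -10  -2  6  14  22  30
  Δ^2: 8  8  8  8  8
  Δ^3: 0  0  0  0
  Δ^4: 0  0  0
  Δ^5: 0  0
  Δ^6: 0
The second differences are constant (8) and nonzero, while all higher differences vanish, so the minimal degree is 2.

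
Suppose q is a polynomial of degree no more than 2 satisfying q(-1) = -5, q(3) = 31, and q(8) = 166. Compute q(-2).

-4

Using the Lagrange interpolation formula with nodes -1, 3, 8:
  L_0(s) = (s - 3)(s - 8) / 36
  L_1(s) = (s + 1)(s - 8) / -20
  L_2(s) = (s + 1)(s - 3) / 45
Then q(s) = -5·L_0(s) + 31·L_1(s) + 166·L_2(s).
Expanding and collecting terms gives q(s) = 2s² + 5s - 2.
Evaluating at s = -2: q(-2) = -4.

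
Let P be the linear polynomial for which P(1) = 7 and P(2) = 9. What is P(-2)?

1

Write P(x) = ax + b. Substituting each data point gives a linear system:
  a + b = 7
  2a + b = 9
Solving the system yields a = 2, b = 5.
So P(x) = 2x + 5.
Then P(-2) = 1.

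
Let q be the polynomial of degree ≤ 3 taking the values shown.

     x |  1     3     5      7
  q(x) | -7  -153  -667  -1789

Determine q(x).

Write q(x) = ax^3 + bx^2 + cx + d. Substituting each data point gives a linear system:
  a + b + c + d = -7
  27a + 9b + 3c + d = -153
  125a + 25b + 5c + d = -667
  343a + 49b + 7c + d = -1789
Solving the system yields a = -5, b = -1, c = -4, d = 3.
So q(x) = -5x^3 - x^2 - 4x + 3.
Check: q(1) = -7. ✓

q(x) = -5x^3 - x^2 - 4x + 3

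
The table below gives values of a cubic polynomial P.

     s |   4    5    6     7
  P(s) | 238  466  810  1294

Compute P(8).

Using the Lagrange interpolation formula with nodes 4, 5, 6, 7:
  L_0(s) = (s - 5)(s - 6)(s - 7) / -6
  L_1(s) = (s - 4)(s - 6)(s - 7) / 2
  L_2(s) = (s - 4)(s - 5)(s - 7) / -2
  L_3(s) = (s - 4)(s - 5)(s - 6) / 6
Then P(s) = 238·L_0(s) + 466·L_1(s) + 810·L_2(s) + 1294·L_3(s).
Expanding and collecting terms gives P(s) = 4s³ - 2s² + 2s + 6.
Evaluating at s = 8: P(8) = 1942.

1942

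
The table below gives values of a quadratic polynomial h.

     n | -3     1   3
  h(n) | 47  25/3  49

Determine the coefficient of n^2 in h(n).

5

Write h(n) = an^2 + bn + c. Substituting each data point gives a linear system:
  9a - 3b + c = 47
  a + b + c = 25/3
  9a + 3b + c = 49
Solving the system yields a = 5, b = 1/3, c = 3.
So h(n) = 5n^2 + (1/3)n + 3.
The leading coefficient is 5.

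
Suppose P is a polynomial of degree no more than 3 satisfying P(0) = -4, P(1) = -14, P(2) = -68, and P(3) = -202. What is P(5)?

-854

Write P(s) = as^3 + bs^2 + cs + d. Substituting each data point gives a linear system:
  d = -4
  a + b + c + d = -14
  8a + 4b + 2c + d = -68
  27a + 9b + 3c + d = -202
Solving the system yields a = -6, b = -4, c = 0, d = -4.
So P(s) = -6s^3 - 4s^2 - 4.
Then P(5) = -854.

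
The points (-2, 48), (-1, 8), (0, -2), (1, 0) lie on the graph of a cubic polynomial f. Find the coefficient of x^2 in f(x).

Write f(x) = ax^3 + bx^2 + cx + d. Substituting each data point gives a linear system:
  -8a + 4b - 2c + d = 48
  -a + b - c + d = 8
  d = -2
  a + b + c + d = 0
Solving the system yields a = -3, b = 6, c = -1, d = -2.
So f(x) = -3x^3 + 6x^2 - x - 2.
The coefficient of x^2 is 6.

6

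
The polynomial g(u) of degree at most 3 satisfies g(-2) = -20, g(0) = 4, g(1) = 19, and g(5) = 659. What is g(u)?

g(u) = 4u^3 + 5u^2 + 6u + 4

Using the Lagrange interpolation formula with nodes -2, 0, 1, 5:
  L_0(u) = u(u - 1)(u - 5) / -42
  L_1(u) = (u + 2)(u - 1)(u - 5) / 10
  L_2(u) = (u + 2)u(u - 5) / -12
  L_3(u) = (u + 2)u(u - 1) / 140
Then g(u) = -20·L_0(u) + 4·L_1(u) + 19·L_2(u) + 659·L_3(u).
Expanding and collecting terms gives g(u) = 4u^3 + 5u^2 + 6u + 4.
Check: g(0) = 4. ✓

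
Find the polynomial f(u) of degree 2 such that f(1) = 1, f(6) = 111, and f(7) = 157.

f(u) = 4u^2 - 6u + 3

Write f(u) = au^2 + bu + c. Substituting each data point gives a linear system:
  a + b + c = 1
  36a + 6b + c = 111
  49a + 7b + c = 157
Solving the system yields a = 4, b = -6, c = 3.
So f(u) = 4u^2 - 6u + 3.
Check: f(6) = 111. ✓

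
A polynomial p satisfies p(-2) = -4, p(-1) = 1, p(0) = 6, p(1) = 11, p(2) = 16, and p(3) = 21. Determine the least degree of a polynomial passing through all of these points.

Forward differences of the values at n = -2, -1, 0, 1, 2, 3:
  p  : -4  1  6  11  16  21
  Δ  : 5  5  5  5  5
  Δ^2: 0  0  0  0
  Δ^3: 0  0  0
  Δ^4: 0  0
  Δ^5: 0
The first differences are constant (5) and nonzero, while all higher differences vanish, so the minimal degree is 1.

1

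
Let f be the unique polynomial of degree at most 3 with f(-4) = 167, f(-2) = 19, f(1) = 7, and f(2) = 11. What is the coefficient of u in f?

Write f(u) = au^3 + bu^2 + cu + d. Substituting each data point gives a linear system:
  -64a + 16b - 4c + d = 167
  -8a + 4b - 2c + d = 19
  a + b + c + d = 7
  8a + 4b + 2c + d = 11
Solving the system yields a = -2, b = 4, c = 6, d = -1.
So f(u) = -2u^3 + 4u^2 + 6u - 1.
The coefficient of u is 6.

6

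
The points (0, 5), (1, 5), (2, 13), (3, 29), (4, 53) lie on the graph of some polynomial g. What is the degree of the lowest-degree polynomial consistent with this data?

2

Forward differences of the values at x = 0, 1, 2, 3, 4:
  g  : 5  5  13  29  53
  Δ  : 0  8  16  24
  Δ^2: 8  8  8
  Δ^3: 0  0
  Δ^4: 0
The second differences are constant (8) and nonzero, while all higher differences vanish, so the minimal degree is 2.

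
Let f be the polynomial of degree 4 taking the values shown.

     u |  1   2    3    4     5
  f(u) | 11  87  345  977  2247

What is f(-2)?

Write f(u) = au^4 + bu^3 + cu^2 + du + e. Substituting each data point gives a linear system:
  a + b + c + d + e = 11
  16a + 8b + 4c + 2d + e = 87
  81a + 27b + 9c + 3d + e = 345
  256a + 64b + 16c + 4d + e = 977
  625a + 125b + 25c + 5d + e = 2247
Solving the system yields a = 3, b = 2, c = 4, d = 5, e = -3.
So f(u) = 3u^4 + 2u^3 + 4u^2 + 5u - 3.
Then f(-2) = 35.

35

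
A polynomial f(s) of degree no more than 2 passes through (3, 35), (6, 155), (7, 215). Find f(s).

f(s) = 5s^2 - 5s + 5

Write f(s) = as^2 + bs + c. Substituting each data point gives a linear system:
  9a + 3b + c = 35
  36a + 6b + c = 155
  49a + 7b + c = 215
Solving the system yields a = 5, b = -5, c = 5.
So f(s) = 5s^2 - 5s + 5.
Check: f(3) = 35. ✓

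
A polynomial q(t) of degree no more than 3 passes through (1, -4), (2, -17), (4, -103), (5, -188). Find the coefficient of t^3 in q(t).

Write q(t) = at^3 + bt^2 + ct + d. Substituting each data point gives a linear system:
  a + b + c + d = -4
  8a + 4b + 2c + d = -17
  64a + 16b + 4c + d = -103
  125a + 25b + 5c + d = -188
Solving the system yields a = -1, b = -3, c = 3, d = -3.
So q(t) = -t^3 - 3t^2 + 3t - 3.
The leading coefficient is -1.

-1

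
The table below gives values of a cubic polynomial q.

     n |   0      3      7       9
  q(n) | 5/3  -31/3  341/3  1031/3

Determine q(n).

Write q(n) = an^3 + bn^2 + cn + d. Substituting each data point gives a linear system:
  d = 5/3
  27a + 9b + 3c + d = -31/3
  343a + 49b + 7c + d = 341/3
  729a + 81b + 9c + d = 1031/3
Solving the system yields a = 1, b = -5, c = 2, d = 5/3.
So q(n) = n³ - 5n² + 2n + 5/3.
Check: q(9) = 1031/3. ✓

q(n) = n^3 - 5n^2 + 2n + 5/3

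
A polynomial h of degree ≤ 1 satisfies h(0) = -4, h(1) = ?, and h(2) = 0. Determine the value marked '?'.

On equispaced nodes a degree-1 polynomial has vanishing second forward difference, so
  h(0) - 2·h(1) + h(2) = 0.
Substituting the known values and solving for h(1):
  -2·h(1) = 4
  h(1) = -2.

-2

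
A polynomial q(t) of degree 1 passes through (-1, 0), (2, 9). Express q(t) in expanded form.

Using the Lagrange interpolation formula with nodes -1, 2:
  L_0(t) = (t - 2) / -3
  L_1(t) = (t + 1) / 3
Then q(t) = 0·L_0(t) + 9·L_1(t).
Expanding and collecting terms gives q(t) = 3t + 3.
Check: q(-1) = 0. ✓

q(t) = 3t + 3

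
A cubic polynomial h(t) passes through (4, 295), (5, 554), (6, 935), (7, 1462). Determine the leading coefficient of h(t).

4

Write h(t) = at^3 + bt^2 + ct + d. Substituting each data point gives a linear system:
  64a + 16b + 4c + d = 295
  125a + 25b + 5c + d = 554
  216a + 36b + 6c + d = 935
  343a + 49b + 7c + d = 1462
Solving the system yields a = 4, b = 1, c = 6, d = -1.
So h(t) = 4t³ + t² + 6t - 1.
The leading coefficient is 4.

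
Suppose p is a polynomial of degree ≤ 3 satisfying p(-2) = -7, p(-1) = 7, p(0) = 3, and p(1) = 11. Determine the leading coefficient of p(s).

Write p(s) = as^3 + bs^2 + cs + d. Substituting each data point gives a linear system:
  -8a + 4b - 2c + d = -7
  -a + b - c + d = 7
  d = 3
  a + b + c + d = 11
Solving the system yields a = 5, b = 6, c = -3, d = 3.
So p(s) = 5s^3 + 6s^2 - 3s + 3.
The leading coefficient is 5.

5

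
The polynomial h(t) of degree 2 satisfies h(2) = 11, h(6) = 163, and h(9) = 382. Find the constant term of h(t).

-5

Write h(t) = at^2 + bt + c. Substituting each data point gives a linear system:
  4a + 2b + c = 11
  36a + 6b + c = 163
  81a + 9b + c = 382
Solving the system yields a = 5, b = -2, c = -5.
So h(t) = 5t² - 2t - 5.
The constant term is -5.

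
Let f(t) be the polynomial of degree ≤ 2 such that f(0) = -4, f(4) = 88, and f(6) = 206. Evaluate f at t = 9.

Using the Lagrange interpolation formula with nodes 0, 4, 6:
  L_0(t) = (t - 4)(t - 6) / 24
  L_1(t) = t(t - 6) / -8
  L_2(t) = t(t - 4) / 12
Then f(t) = -4·L_0(t) + 88·L_1(t) + 206·L_2(t).
Expanding and collecting terms gives f(t) = 6t² - t - 4.
Evaluating at t = 9: f(9) = 473.

473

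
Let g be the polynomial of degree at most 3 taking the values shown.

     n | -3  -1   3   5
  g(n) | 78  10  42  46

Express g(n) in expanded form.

g(n) = -n^3 + 6n^2 + 3n + 6

Using the Lagrange interpolation formula with nodes -3, -1, 3, 5:
  L_0(n) = (n + 1)(n - 3)(n - 5) / -96
  L_1(n) = (n + 3)(n - 3)(n - 5) / 48
  L_2(n) = (n + 3)(n + 1)(n - 5) / -48
  L_3(n) = (n + 3)(n + 1)(n - 3) / 96
Then g(n) = 78·L_0(n) + 10·L_1(n) + 42·L_2(n) + 46·L_3(n).
Expanding and collecting terms gives g(n) = -n^3 + 6n^2 + 3n + 6.
Check: g(-3) = 78. ✓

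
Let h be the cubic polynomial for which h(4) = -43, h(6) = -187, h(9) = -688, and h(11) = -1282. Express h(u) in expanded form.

h(u) = -u^3 + 4u + 5

Using the Lagrange interpolation formula with nodes 4, 6, 9, 11:
  L_0(u) = (u - 6)(u - 9)(u - 11) / -70
  L_1(u) = (u - 4)(u - 9)(u - 11) / 30
  L_2(u) = (u - 4)(u - 6)(u - 11) / -30
  L_3(u) = (u - 4)(u - 6)(u - 9) / 70
Then h(u) = -43·L_0(u) - 187·L_1(u) - 688·L_2(u) - 1282·L_3(u).
Expanding and collecting terms gives h(u) = -u^3 + 4u + 5.
Check: h(6) = -187. ✓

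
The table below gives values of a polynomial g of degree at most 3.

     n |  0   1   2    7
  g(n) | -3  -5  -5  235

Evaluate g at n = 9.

Using the Lagrange interpolation formula with nodes 0, 1, 2, 7:
  L_0(n) = (n - 1)(n - 2)(n - 7) / -14
  L_1(n) = n(n - 2)(n - 7) / 6
  L_2(n) = n(n - 1)(n - 7) / -10
  L_3(n) = n(n - 1)(n - 2) / 210
Then g(n) = -3·L_0(n) - 5·L_1(n) - 5·L_2(n) + 235·L_3(n).
Expanding and collecting terms gives g(n) = n^3 - 2n^2 - n - 3.
Evaluating at n = 9: g(9) = 555.

555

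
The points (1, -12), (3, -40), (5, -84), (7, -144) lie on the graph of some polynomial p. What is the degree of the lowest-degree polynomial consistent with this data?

2

Forward differences of the values at t = 1, 3, 5, 7:
  p  : -12  -40  -84  -144
  Δ  : -28  -44  -60
  Δ^2: -16  -16
  Δ^3: 0
The second differences are constant (-16) and nonzero, while all higher differences vanish, so the minimal degree is 2.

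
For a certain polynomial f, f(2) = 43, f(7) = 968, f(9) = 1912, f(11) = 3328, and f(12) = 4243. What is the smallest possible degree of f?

3

Divided differences on the nodes 2, 7, 9, 11, 12:
  order 0: 43  968  1912  3328  4243
  order 1: 185  472  708  915
  order 2: 41  59  69
  order 3: 2  2
  order 4: 0
The order-3 divided differences are all 2 (nonzero) and every higher order vanishes, so the data lies on a polynomial of degree exactly 3.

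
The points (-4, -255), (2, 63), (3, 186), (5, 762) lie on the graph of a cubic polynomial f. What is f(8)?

2901

Using the Lagrange interpolation formula with nodes -4, 2, 3, 5:
  L_0(u) = (u - 2)(u - 3)(u - 5) / -378
  L_1(u) = (u + 4)(u - 3)(u - 5) / 18
  L_2(u) = (u + 4)(u - 2)(u - 5) / -14
  L_3(u) = (u + 4)(u - 2)(u - 3) / 54
Then f(u) = -255·L_0(u) + 63·L_1(u) + 186·L_2(u) + 762·L_3(u).
Expanding and collecting terms gives f(u) = 5u^3 + 5u^2 + 3u - 3.
Evaluating at u = 8: f(8) = 2901.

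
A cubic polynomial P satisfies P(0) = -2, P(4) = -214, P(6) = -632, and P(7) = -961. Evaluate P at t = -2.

Write P(t) = at^3 + bt^2 + ct + d. Substituting each data point gives a linear system:
  d = -2
  64a + 16b + 4c + d = -214
  216a + 36b + 6c + d = -632
  343a + 49b + 7c + d = -961
Solving the system yields a = -2, b = -6, c = 3, d = -2.
So P(t) = -2t^3 - 6t^2 + 3t - 2.
Then P(-2) = -16.

-16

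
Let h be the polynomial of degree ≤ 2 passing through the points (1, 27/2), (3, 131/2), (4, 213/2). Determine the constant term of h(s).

Write h(s) = as^2 + bs + c. Substituting each data point gives a linear system:
  a + b + c = 27/2
  9a + 3b + c = 131/2
  16a + 4b + c = 213/2
Solving the system yields a = 5, b = 6, c = 5/2.
So h(s) = 5s² + 6s + 5/2.
The constant term is 5/2.

5/2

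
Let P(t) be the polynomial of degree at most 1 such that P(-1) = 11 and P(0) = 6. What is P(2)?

Write P(t) = at + b. Substituting each data point gives a linear system:
  -a + b = 11
  b = 6
Solving the system yields a = -5, b = 6.
So P(t) = -5t + 6.
Then P(2) = -4.

-4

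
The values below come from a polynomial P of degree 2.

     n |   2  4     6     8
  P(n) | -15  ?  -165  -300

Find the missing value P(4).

The 3 known points determine the degree-2 polynomial uniquely.
Write P(n) = an^2 + bn + c. Substituting each data point gives a linear system:
  4a + 2b + c = -15
  36a + 6b + c = -165
  64a + 8b + c = -300
Solving the system yields a = -5, b = 5/2, c = 0.
So P(n) = -5n² + (5/2)n.
Then P(4) = -70.

-70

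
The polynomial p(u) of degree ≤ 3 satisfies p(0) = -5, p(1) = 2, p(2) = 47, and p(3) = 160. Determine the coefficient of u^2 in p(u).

4

Write p(u) = au^3 + bu^2 + cu + d. Substituting each data point gives a linear system:
  d = -5
  a + b + c + d = 2
  8a + 4b + 2c + d = 47
  27a + 9b + 3c + d = 160
Solving the system yields a = 5, b = 4, c = -2, d = -5.
So p(u) = 5u³ + 4u² - 2u - 5.
The coefficient of u^2 is 4.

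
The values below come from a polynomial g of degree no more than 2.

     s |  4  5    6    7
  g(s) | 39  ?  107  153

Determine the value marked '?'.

69

The 3 known points determine the degree-2 polynomial uniquely.
Write g(s) = as^2 + bs + c. Substituting each data point gives a linear system:
  16a + 4b + c = 39
  36a + 6b + c = 107
  49a + 7b + c = 153
Solving the system yields a = 4, b = -6, c = -1.
So g(s) = 4s^2 - 6s - 1.
Then g(5) = 69.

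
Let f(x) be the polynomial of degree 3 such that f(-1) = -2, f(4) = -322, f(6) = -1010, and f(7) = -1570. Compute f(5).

Using the Lagrange interpolation formula with nodes -1, 4, 6, 7:
  L_0(x) = (x - 4)(x - 6)(x - 7) / -280
  L_1(x) = (x + 1)(x - 6)(x - 7) / 30
  L_2(x) = (x + 1)(x - 4)(x - 7) / -14
  L_3(x) = (x + 1)(x - 4)(x - 6) / 24
Then f(x) = -2·L_0(x) - 322·L_1(x) - 1010·L_2(x) - 1570·L_3(x).
Expanding and collecting terms gives f(x) = -4x³ - 4x² - 2.
Evaluating at x = 5: f(5) = -602.

-602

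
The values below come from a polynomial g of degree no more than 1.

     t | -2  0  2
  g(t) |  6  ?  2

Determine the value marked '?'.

On equispaced nodes a degree-1 polynomial has vanishing second forward difference, so
  g(-2) - 2·g(0) + g(2) = 0.
Substituting the known values and solving for g(0):
  -2·g(0) = -8
  g(0) = 4.

4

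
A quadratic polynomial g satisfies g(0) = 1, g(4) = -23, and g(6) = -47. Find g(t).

g(t) = -t^2 - 2t + 1

Write g(t) = at^2 + bt + c. Substituting each data point gives a linear system:
  c = 1
  16a + 4b + c = -23
  36a + 6b + c = -47
Solving the system yields a = -1, b = -2, c = 1.
So g(t) = -t² - 2t + 1.
Check: g(4) = -23. ✓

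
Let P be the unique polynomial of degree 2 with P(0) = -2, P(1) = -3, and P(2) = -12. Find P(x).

P(x) = -4x^2 + 3x - 2

Write P(x) = ax^2 + bx + c. Substituting each data point gives a linear system:
  c = -2
  a + b + c = -3
  4a + 2b + c = -12
Solving the system yields a = -4, b = 3, c = -2.
So P(x) = -4x^2 + 3x - 2.
Check: P(0) = -2. ✓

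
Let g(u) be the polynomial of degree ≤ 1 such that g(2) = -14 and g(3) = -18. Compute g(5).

-26

Using the Lagrange interpolation formula with nodes 2, 3:
  L_0(u) = (u - 3) / -1
  L_1(u) = (u - 2) / 1
Then g(u) = -14·L_0(u) - 18·L_1(u).
Expanding and collecting terms gives g(u) = -4u - 6.
Evaluating at u = 5: g(5) = -26.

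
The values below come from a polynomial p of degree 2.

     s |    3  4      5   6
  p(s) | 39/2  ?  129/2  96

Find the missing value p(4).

39

The 3 known points determine the degree-2 polynomial uniquely.
Write p(s) = as^2 + bs + c. Substituting each data point gives a linear system:
  9a + 3b + c = 39/2
  25a + 5b + c = 129/2
  36a + 6b + c = 96
Solving the system yields a = 3, b = -3/2, c = -3.
So p(s) = 3s^2 - (3/2)s - 3.
Then p(4) = 39.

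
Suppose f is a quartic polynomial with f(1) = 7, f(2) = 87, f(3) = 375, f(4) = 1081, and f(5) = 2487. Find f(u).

f(u) = 3u^4 + 5u^3 - u^2 + 3u - 3

Write f(u) = au^4 + bu^3 + cu^2 + du + e. Substituting each data point gives a linear system:
  a + b + c + d + e = 7
  16a + 8b + 4c + 2d + e = 87
  81a + 27b + 9c + 3d + e = 375
  256a + 64b + 16c + 4d + e = 1081
  625a + 125b + 25c + 5d + e = 2487
Solving the system yields a = 3, b = 5, c = -1, d = 3, e = -3.
So f(u) = 3u⁴ + 5u³ - u² + 3u - 3.
Check: f(5) = 2487. ✓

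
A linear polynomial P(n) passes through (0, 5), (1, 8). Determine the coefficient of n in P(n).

Write P(n) = an + b. Substituting each data point gives a linear system:
  b = 5
  a + b = 8
Solving the system yields a = 3, b = 5.
So P(n) = 3n + 5.
The leading coefficient is 3.

3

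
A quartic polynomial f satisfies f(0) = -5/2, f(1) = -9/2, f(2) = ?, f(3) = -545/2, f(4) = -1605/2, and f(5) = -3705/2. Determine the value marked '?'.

-117/2

On equispaced nodes a degree-4 polynomial has vanishing fifth forward difference, so
  - f(0) + 5·f(1) - 10·f(2) + 10·f(3) - 5·f(4) + f(5) = 0.
Substituting the known values and solving for f(2):
  -10·f(2) = 585
  f(2) = -117/2.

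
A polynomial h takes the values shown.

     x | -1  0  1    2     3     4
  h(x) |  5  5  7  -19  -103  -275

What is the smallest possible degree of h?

3

Forward differences of the values at x = -1, 0, 1, 2, 3, 4:
  h  : 5  5  7  -19  -103  -275
  Δ  : 0  2  -26  -84  -172
  Δ^2: 2  -28  -58  -88
  Δ^3: -30  -30  -30
  Δ^4: 0  0
  Δ^5: 0
The third differences are constant (-30) and nonzero, while all higher differences vanish, so the minimal degree is 3.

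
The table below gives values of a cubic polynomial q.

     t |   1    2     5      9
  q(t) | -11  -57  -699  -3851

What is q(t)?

Using the Lagrange interpolation formula with nodes 1, 2, 5, 9:
  L_0(t) = (t - 2)(t - 5)(t - 9) / -32
  L_1(t) = (t - 1)(t - 5)(t - 9) / 21
  L_2(t) = (t - 1)(t - 2)(t - 9) / -48
  L_3(t) = (t - 1)(t - 2)(t - 5) / 224
Then q(t) = -11·L_0(t) - 57·L_1(t) - 699·L_2(t) - 3851·L_3(t).
Expanding and collecting terms gives q(t) = -5t³ - 2t² - 5t + 1.
Check: q(2) = -57. ✓

q(t) = -5t^3 - 2t^2 - 5t + 1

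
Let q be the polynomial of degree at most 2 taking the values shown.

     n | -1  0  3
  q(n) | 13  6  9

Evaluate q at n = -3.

39

Using the Lagrange interpolation formula with nodes -1, 0, 3:
  L_0(n) = n(n - 3) / 4
  L_1(n) = (n + 1)(n - 3) / -3
  L_2(n) = (n + 1)n / 12
Then q(n) = 13·L_0(n) + 6·L_1(n) + 9·L_2(n).
Expanding and collecting terms gives q(n) = 2n^2 - 5n + 6.
Evaluating at n = -3: q(-3) = 39.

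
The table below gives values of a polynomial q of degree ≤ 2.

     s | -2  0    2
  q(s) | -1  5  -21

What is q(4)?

-79

Forward differences of the values at s = -2, 0, 2:
  q  : -1  5  -21
  Δ  : 6  -26
  Δ^2: -32
The second differences are constant, confirming degree 2.
Interpolating (Newton forward form) and evaluating at s = 4 gives q(4) = -79.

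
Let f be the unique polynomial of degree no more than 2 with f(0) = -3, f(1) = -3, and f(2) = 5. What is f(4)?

Write f(x) = ax^2 + bx + c. Substituting each data point gives a linear system:
  c = -3
  a + b + c = -3
  4a + 2b + c = 5
Solving the system yields a = 4, b = -4, c = -3.
So f(x) = 4x² - 4x - 3.
Then f(4) = 45.

45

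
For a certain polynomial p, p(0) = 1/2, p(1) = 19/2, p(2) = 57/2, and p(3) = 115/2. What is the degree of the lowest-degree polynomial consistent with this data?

2

Forward differences of the values at n = 0, 1, 2, 3:
  p  : 1/2  19/2  57/2  115/2
  Δ  : 9  19  29
  Δ^2: 10  10
  Δ^3: 0
The second differences are constant (10) and nonzero, while all higher differences vanish, so the minimal degree is 2.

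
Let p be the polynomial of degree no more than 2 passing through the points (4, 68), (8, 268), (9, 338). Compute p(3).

Write p(n) = an^2 + bn + c. Substituting each data point gives a linear system:
  16a + 4b + c = 68
  64a + 8b + c = 268
  81a + 9b + c = 338
Solving the system yields a = 4, b = 2, c = -4.
So p(n) = 4n^2 + 2n - 4.
Then p(3) = 38.

38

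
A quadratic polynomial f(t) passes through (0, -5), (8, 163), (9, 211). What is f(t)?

f(t) = 3t^2 - 3t - 5

Using the Lagrange interpolation formula with nodes 0, 8, 9:
  L_0(t) = (t - 8)(t - 9) / 72
  L_1(t) = t(t - 9) / -8
  L_2(t) = t(t - 8) / 9
Then f(t) = -5·L_0(t) + 163·L_1(t) + 211·L_2(t).
Expanding and collecting terms gives f(t) = 3t² - 3t - 5.
Check: f(0) = -5. ✓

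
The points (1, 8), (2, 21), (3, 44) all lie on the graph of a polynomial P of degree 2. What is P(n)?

Write P(n) = an^2 + bn + c. Substituting each data point gives a linear system:
  a + b + c = 8
  4a + 2b + c = 21
  9a + 3b + c = 44
Solving the system yields a = 5, b = -2, c = 5.
So P(n) = 5n^2 - 2n + 5.
Check: P(2) = 21. ✓

P(n) = 5n^2 - 2n + 5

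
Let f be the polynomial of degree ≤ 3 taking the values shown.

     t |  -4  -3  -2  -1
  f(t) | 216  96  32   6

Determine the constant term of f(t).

Write f(t) = at^3 + bt^2 + ct + d. Substituting each data point gives a linear system:
  -64a + 16b - 4c + d = 216
  -27a + 9b - 3c + d = 96
  -8a + 4b - 2c + d = 32
  -a + b - c + d = 6
Solving the system yields a = -3, b = 1, c = -2, d = 0.
So f(t) = -3t^3 + t^2 - 2t.
The constant term is 0.

0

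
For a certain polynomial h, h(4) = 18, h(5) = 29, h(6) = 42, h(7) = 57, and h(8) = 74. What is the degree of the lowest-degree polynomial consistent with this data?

2

Forward differences of the values at s = 4, 5, 6, 7, 8:
  h  : 18  29  42  57  74
  Δ  : 11  13  15  17
  Δ^2: 2  2  2
  Δ^3: 0  0
  Δ^4: 0
The second differences are constant (2) and nonzero, while all higher differences vanish, so the minimal degree is 2.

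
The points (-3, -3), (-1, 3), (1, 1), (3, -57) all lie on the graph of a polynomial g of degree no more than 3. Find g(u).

Using the Lagrange interpolation formula with nodes -3, -1, 1, 3:
  L_0(u) = (u + 1)(u - 1)(u - 3) / -48
  L_1(u) = (u + 3)(u - 1)(u - 3) / 16
  L_2(u) = (u + 3)(u + 1)(u - 3) / -16
  L_3(u) = (u + 3)(u + 1)(u - 1) / 48
Then g(u) = -3·L_0(u) + 3·L_1(u) + 1·L_2(u) - 57·L_3(u).
Expanding and collecting terms gives g(u) = -u^3 - 4u^2 + 6.
Check: g(-3) = -3. ✓

g(u) = -u^3 - 4u^2 + 6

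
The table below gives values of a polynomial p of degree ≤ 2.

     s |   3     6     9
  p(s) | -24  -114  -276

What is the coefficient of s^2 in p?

Write p(s) = as^2 + bs + c. Substituting each data point gives a linear system:
  9a + 3b + c = -24
  36a + 6b + c = -114
  81a + 9b + c = -276
Solving the system yields a = -4, b = 6, c = -6.
So p(s) = -4s^2 + 6s - 6.
The leading coefficient is -4.

-4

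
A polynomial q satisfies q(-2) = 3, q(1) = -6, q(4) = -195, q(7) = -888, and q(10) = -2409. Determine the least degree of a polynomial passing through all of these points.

3

Forward differences of the values at t = -2, 1, 4, 7, 10:
  q  : 3  -6  -195  -888  -2409
  Δ  : -9  -189  -693  -1521
  Δ^2: -180  -504  -828
  Δ^3: -324  -324
  Δ^4: 0
The third differences are constant (-324) and nonzero, while all higher differences vanish, so the minimal degree is 3.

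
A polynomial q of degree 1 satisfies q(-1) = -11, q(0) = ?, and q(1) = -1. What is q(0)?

On equispaced nodes a degree-1 polynomial has vanishing second forward difference, so
  q(-1) - 2·q(0) + q(1) = 0.
Substituting the known values and solving for q(0):
  -2·q(0) = 12
  q(0) = -6.

-6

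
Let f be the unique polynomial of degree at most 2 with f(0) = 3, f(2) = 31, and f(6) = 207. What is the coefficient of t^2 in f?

Write f(t) = at^2 + bt + c. Substituting each data point gives a linear system:
  c = 3
  4a + 2b + c = 31
  36a + 6b + c = 207
Solving the system yields a = 5, b = 4, c = 3.
So f(t) = 5t^2 + 4t + 3.
The leading coefficient is 5.

5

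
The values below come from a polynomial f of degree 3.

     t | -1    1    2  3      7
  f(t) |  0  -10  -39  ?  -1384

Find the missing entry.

-116

The 4 known points determine the degree-3 polynomial uniquely.
Write f(t) = at^3 + bt^2 + ct + d. Substituting each data point gives a linear system:
  -a + b - c + d = 0
  a + b + c + d = -10
  8a + 4b + 2c + d = -39
  343a + 49b + 7c + d = -1384
Solving the system yields a = -4, b = 0, c = -1, d = -5.
So f(t) = -4t³ - t - 5.
Then f(3) = -116.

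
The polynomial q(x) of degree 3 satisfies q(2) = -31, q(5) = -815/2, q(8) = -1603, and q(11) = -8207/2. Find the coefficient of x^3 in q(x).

-3

Write q(x) = ax^3 + bx^2 + cx + d. Substituting each data point gives a linear system:
  8a + 4b + 2c + d = -31
  125a + 25b + 5c + d = -815/2
  512a + 64b + 8c + d = -1603
  1331a + 121b + 11c + d = -8207/2
Solving the system yields a = -3, b = -1/2, c = -5, d = 5.
So q(x) = -3x³ - (1/2)x² - 5x + 5.
The leading coefficient is -3.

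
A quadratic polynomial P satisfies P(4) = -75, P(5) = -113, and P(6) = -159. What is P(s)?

P(s) = -4s^2 - 2s - 3

Write P(s) = as^2 + bs + c. Substituting each data point gives a linear system:
  16a + 4b + c = -75
  25a + 5b + c = -113
  36a + 6b + c = -159
Solving the system yields a = -4, b = -2, c = -3.
So P(s) = -4s^2 - 2s - 3.
Check: P(4) = -75. ✓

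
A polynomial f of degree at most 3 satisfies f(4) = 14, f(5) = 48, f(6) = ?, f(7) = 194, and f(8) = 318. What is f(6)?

106

The 4 known points determine the degree-3 polynomial uniquely.
Write f(s) = as^3 + bs^2 + cs + d. Substituting each data point gives a linear system:
  64a + 16b + 4c + d = 14
  125a + 25b + 5c + d = 48
  343a + 49b + 7c + d = 194
  512a + 64b + 8c + d = 318
Solving the system yields a = 1, b = -3, c = 0, d = -2.
So f(s) = s³ - 3s² - 2.
Then f(6) = 106.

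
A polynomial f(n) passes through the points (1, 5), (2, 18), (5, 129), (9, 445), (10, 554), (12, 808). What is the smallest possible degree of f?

Divided differences on the nodes 1, 2, 5, 9, 10, 12:
  order 0: 5  18  129  445  554  808
  order 1: 13  37  79  109  127
  order 2: 6  6  6  6
  order 3: 0  0  0
  order 4: 0  0
  order 5: 0
The order-2 divided differences are all 6 (nonzero) and every higher order vanishes, so the data lies on a polynomial of degree exactly 2.

2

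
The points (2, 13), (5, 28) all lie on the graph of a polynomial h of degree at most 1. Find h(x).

h(x) = 5x + 3

Write h(x) = ax + b. Substituting each data point gives a linear system:
  2a + b = 13
  5a + b = 28
Solving the system yields a = 5, b = 3.
So h(x) = 5x + 3.
Check: h(5) = 28. ✓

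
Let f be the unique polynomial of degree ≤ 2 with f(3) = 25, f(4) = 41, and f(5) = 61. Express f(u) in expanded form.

Write f(u) = au^2 + bu + c. Substituting each data point gives a linear system:
  9a + 3b + c = 25
  16a + 4b + c = 41
  25a + 5b + c = 61
Solving the system yields a = 2, b = 2, c = 1.
So f(u) = 2u^2 + 2u + 1.
Check: f(5) = 61. ✓

f(u) = 2u^2 + 2u + 1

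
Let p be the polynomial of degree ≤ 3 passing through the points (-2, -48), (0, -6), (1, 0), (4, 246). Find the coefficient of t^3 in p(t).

4

Write p(t) = at^3 + bt^2 + ct + d. Substituting each data point gives a linear system:
  -8a + 4b - 2c + d = -48
  d = -6
  a + b + c + d = 0
  64a + 16b + 4c + d = 246
Solving the system yields a = 4, b = -1, c = 3, d = -6.
So p(t) = 4t^3 - t^2 + 3t - 6.
The leading coefficient is 4.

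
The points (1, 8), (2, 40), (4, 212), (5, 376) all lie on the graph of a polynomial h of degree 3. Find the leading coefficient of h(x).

2

Write h(x) = ax^3 + bx^2 + cx + d. Substituting each data point gives a linear system:
  a + b + c + d = 8
  8a + 4b + 2c + d = 40
  64a + 16b + 4c + d = 212
  125a + 25b + 5c + d = 376
Solving the system yields a = 2, b = 4, c = 6, d = -4.
So h(x) = 2x^3 + 4x^2 + 6x - 4.
The leading coefficient is 2.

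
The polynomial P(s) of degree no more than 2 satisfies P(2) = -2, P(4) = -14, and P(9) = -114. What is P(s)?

Using the Lagrange interpolation formula with nodes 2, 4, 9:
  L_0(s) = (s - 4)(s - 9) / 14
  L_1(s) = (s - 2)(s - 9) / -10
  L_2(s) = (s - 2)(s - 4) / 35
Then P(s) = -2·L_0(s) - 14·L_1(s) - 114·L_2(s).
Expanding and collecting terms gives P(s) = -2s^2 + 6s - 6.
Check: P(2) = -2. ✓

P(s) = -2s^2 + 6s - 6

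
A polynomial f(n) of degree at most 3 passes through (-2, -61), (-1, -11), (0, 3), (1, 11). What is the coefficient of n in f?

6

Write f(n) = an^3 + bn^2 + cn + d. Substituting each data point gives a linear system:
  -8a + 4b - 2c + d = -61
  -a + b - c + d = -11
  d = 3
  a + b + c + d = 11
Solving the system yields a = 5, b = -3, c = 6, d = 3.
So f(n) = 5n^3 - 3n^2 + 6n + 3.
The coefficient of n is 6.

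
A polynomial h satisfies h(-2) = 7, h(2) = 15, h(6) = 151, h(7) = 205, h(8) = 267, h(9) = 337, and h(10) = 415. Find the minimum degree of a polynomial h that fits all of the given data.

2

Divided differences on the nodes -2, 2, 6, 7, 8, 9, 10:
  order 0: 7  15  151  205  267  337  415
  order 1: 2  34  54  62  70  78
  order 2: 4  4  4  4  4
  order 3: 0  0  0  0
  order 4: 0  0  0
  order 5: 0  0
  order 6: 0
The order-2 divided differences are all 4 (nonzero) and every higher order vanishes, so the data lies on a polynomial of degree exactly 2.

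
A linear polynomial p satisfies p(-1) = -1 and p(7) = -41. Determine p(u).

Write p(u) = au + b. Substituting each data point gives a linear system:
  -a + b = -1
  7a + b = -41
Solving the system yields a = -5, b = -6.
So p(u) = -5u - 6.
Check: p(-1) = -1. ✓

p(u) = -5u - 6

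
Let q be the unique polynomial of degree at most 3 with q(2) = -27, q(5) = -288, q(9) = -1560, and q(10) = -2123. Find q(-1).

Using the Lagrange interpolation formula with nodes 2, 5, 9, 10:
  L_0(s) = (s - 5)(s - 9)(s - 10) / -168
  L_1(s) = (s - 2)(s - 9)(s - 10) / 60
  L_2(s) = (s - 2)(s - 5)(s - 10) / -28
  L_3(s) = (s - 2)(s - 5)(s - 9) / 40
Then q(s) = -27·L_0(s) - 288·L_1(s) - 1560·L_2(s) - 2123·L_3(s).
Expanding and collecting terms gives q(s) = -2s^3 - s^2 - 2s - 3.
Evaluating at s = -1: q(-1) = 0.

0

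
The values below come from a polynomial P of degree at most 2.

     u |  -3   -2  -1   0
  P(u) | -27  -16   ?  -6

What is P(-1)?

On equispaced nodes a degree-2 polynomial has vanishing third forward difference, so
  - P(-3) + 3·P(-2) - 3·P(-1) + P(0) = 0.
Substituting the known values and solving for P(-1):
  -3·P(-1) = 27
  P(-1) = -9.

-9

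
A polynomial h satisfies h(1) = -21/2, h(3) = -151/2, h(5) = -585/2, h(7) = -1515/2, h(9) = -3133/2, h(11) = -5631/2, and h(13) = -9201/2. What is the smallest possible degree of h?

Forward differences of the values at t = 1, 3, 5, 7, 9, 11, 13:
  h  : -21/2  -151/2  -585/2  -1515/2  -3133/2  -5631/2  -9201/2
  Δ  : -65  -217  -465  -809  -1249  -1785
  Δ^2: -152  -248  -344  -440  -536
  Δ^3: -96  -96  -96  -96
  Δ^4: 0  0  0
  Δ^5: 0  0
  Δ^6: 0
The third differences are constant (-96) and nonzero, while all higher differences vanish, so the minimal degree is 3.

3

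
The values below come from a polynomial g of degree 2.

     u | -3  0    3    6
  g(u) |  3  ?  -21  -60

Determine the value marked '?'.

0

On equispaced nodes a degree-2 polynomial has vanishing third forward difference, so
  - g(-3) + 3·g(0) - 3·g(3) + g(6) = 0.
Substituting the known values and solving for g(0):
  3·g(0) = 0
  g(0) = 0.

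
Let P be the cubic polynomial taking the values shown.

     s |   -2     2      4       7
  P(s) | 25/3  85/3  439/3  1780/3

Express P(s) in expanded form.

Write P(s) = as^3 + bs^2 + cs + d. Substituting each data point gives a linear system:
  -8a + 4b - 2c + d = 25/3
  8a + 4b + 2c + d = 85/3
  64a + 16b + 4c + d = 439/3
  343a + 49b + 7c + d = 1780/3
Solving the system yields a = 1, b = 5, c = 1, d = -5/3.
So P(s) = s^3 + 5s^2 + s - 5/3.
Check: P(2) = 85/3. ✓

P(s) = s^3 + 5s^2 + s - 5/3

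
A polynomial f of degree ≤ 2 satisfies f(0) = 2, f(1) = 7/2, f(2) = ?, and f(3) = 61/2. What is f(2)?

On equispaced nodes a degree-2 polynomial has vanishing third forward difference, so
  - f(0) + 3·f(1) - 3·f(2) + f(3) = 0.
Substituting the known values and solving for f(2):
  -3·f(2) = -39
  f(2) = 13.

13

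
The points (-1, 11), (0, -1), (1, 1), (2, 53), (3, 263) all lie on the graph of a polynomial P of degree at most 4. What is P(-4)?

851

Using the Lagrange interpolation formula with nodes -1, 0, 1, 2, 3:
  L_0(u) = u(u - 1)(u - 2)(u - 3) / 24
  L_1(u) = (u + 1)(u - 1)(u - 2)(u - 3) / -6
  L_2(u) = (u + 1)u(u - 2)(u - 3) / 4
  L_3(u) = (u + 1)u(u - 1)(u - 3) / -6
  L_4(u) = (u + 1)u(u - 1)(u - 2) / 24
Then P(u) = 11·L_0(u) - 1·L_1(u) + 1·L_2(u) + 53·L_3(u) + 263·L_4(u).
Expanding and collecting terms gives P(u) = 3u⁴ + 4u² - 5u - 1.
Evaluating at u = -4: P(-4) = 851.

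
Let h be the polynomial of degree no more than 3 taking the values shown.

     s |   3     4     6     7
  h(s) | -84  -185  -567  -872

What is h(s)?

h(s) = -2s^3 - 4s^2 + s + 3

Write h(s) = as^3 + bs^2 + cs + d. Substituting each data point gives a linear system:
  27a + 9b + 3c + d = -84
  64a + 16b + 4c + d = -185
  216a + 36b + 6c + d = -567
  343a + 49b + 7c + d = -872
Solving the system yields a = -2, b = -4, c = 1, d = 3.
So h(s) = -2s^3 - 4s^2 + s + 3.
Check: h(3) = -84. ✓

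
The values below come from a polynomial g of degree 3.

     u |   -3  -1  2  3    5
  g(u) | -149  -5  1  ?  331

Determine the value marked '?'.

43

The 4 known points determine the degree-3 polynomial uniquely.
Write g(u) = au^3 + bu^2 + cu + d. Substituting each data point gives a linear system:
  -27a + 9b - 3c + d = -149
  -a + b - c + d = -5
  8a + 4b + 2c + d = 1
  125a + 25b + 5c + d = 331
Solving the system yields a = 4, b = -6, c = -4, d = 1.
So g(u) = 4u^3 - 6u^2 - 4u + 1.
Then g(3) = 43.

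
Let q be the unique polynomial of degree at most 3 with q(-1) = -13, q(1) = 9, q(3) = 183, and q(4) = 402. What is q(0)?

Write q(x) = ax^3 + bx^2 + cx + d. Substituting each data point gives a linear system:
  -a + b - c + d = -13
  a + b + c + d = 9
  27a + 9b + 3c + d = 183
  64a + 16b + 4c + d = 402
Solving the system yields a = 5, b = 4, c = 6, d = -6.
So q(x) = 5x^3 + 4x^2 + 6x - 6.
Then q(0) = -6.

-6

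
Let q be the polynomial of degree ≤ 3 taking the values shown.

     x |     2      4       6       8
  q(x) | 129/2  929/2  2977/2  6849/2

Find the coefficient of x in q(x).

Write q(x) = ax^3 + bx^2 + cx + d. Substituting each data point gives a linear system:
  8a + 4b + 2c + d = 129/2
  64a + 16b + 4c + d = 929/2
  216a + 36b + 6c + d = 2977/2
  512a + 64b + 8c + d = 6849/2
Solving the system yields a = 6, b = 6, c = -4, d = 1/2.
So q(x) = 6x^3 + 6x^2 - 4x + 1/2.
The coefficient of x is -4.

-4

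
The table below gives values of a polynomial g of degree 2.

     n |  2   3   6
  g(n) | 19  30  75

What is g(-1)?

Using the Lagrange interpolation formula with nodes 2, 3, 6:
  L_0(n) = (n - 3)(n - 6) / 4
  L_1(n) = (n - 2)(n - 6) / -3
  L_2(n) = (n - 2)(n - 3) / 12
Then g(n) = 19·L_0(n) + 30·L_1(n) + 75·L_2(n).
Expanding and collecting terms gives g(n) = n^2 + 6n + 3.
Evaluating at n = -1: g(-1) = -2.

-2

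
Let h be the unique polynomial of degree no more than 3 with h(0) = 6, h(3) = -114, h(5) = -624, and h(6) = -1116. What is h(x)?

h(x) = -6x^3 + 5x^2 - x + 6

Write h(x) = ax^3 + bx^2 + cx + d. Substituting each data point gives a linear system:
  d = 6
  27a + 9b + 3c + d = -114
  125a + 25b + 5c + d = -624
  216a + 36b + 6c + d = -1116
Solving the system yields a = -6, b = 5, c = -1, d = 6.
So h(x) = -6x^3 + 5x^2 - x + 6.
Check: h(3) = -114. ✓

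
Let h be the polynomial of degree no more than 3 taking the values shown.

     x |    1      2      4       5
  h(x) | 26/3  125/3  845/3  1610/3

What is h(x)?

h(x) = 4x^3 + x^2 + 2x + 5/3

Write h(x) = ax^3 + bx^2 + cx + d. Substituting each data point gives a linear system:
  a + b + c + d = 26/3
  8a + 4b + 2c + d = 125/3
  64a + 16b + 4c + d = 845/3
  125a + 25b + 5c + d = 1610/3
Solving the system yields a = 4, b = 1, c = 2, d = 5/3.
So h(x) = 4x^3 + x^2 + 2x + 5/3.
Check: h(1) = 26/3. ✓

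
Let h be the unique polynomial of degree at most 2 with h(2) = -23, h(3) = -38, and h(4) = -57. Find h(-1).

-2

Using the Lagrange interpolation formula with nodes 2, 3, 4:
  L_0(n) = (n - 3)(n - 4) / 2
  L_1(n) = (n - 2)(n - 4) / -1
  L_2(n) = (n - 2)(n - 3) / 2
Then h(n) = -23·L_0(n) - 38·L_1(n) - 57·L_2(n).
Expanding and collecting terms gives h(n) = -2n^2 - 5n - 5.
Evaluating at n = -1: h(-1) = -2.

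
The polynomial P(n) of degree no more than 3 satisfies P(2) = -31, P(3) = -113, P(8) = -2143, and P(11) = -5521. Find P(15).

-13889

Write P(n) = an^3 + bn^2 + cn + d. Substituting each data point gives a linear system:
  8a + 4b + 2c + d = -31
  27a + 9b + 3c + d = -113
  512a + 64b + 8c + d = -2143
  1331a + 121b + 11c + d = -5521
Solving the system yields a = -4, b = -2, c = 4, d = 1.
So P(n) = -4n^3 - 2n^2 + 4n + 1.
Then P(15) = -13889.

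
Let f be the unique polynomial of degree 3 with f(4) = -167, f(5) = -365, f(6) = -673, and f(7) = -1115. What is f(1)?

7

Using the Lagrange interpolation formula with nodes 4, 5, 6, 7:
  L_0(t) = (t - 5)(t - 6)(t - 7) / -6
  L_1(t) = (t - 4)(t - 6)(t - 7) / 2
  L_2(t) = (t - 4)(t - 5)(t - 7) / -2
  L_3(t) = (t - 4)(t - 5)(t - 6) / 6
Then f(t) = -167·L_0(t) - 365·L_1(t) - 673·L_2(t) - 1115·L_3(t).
Expanding and collecting terms gives f(t) = -4t³ + 5t² + t + 5.
Evaluating at t = 1: f(1) = 7.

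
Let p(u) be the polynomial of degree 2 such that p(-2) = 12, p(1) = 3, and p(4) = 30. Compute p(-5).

Using the Lagrange interpolation formula with nodes -2, 1, 4:
  L_0(u) = (u - 1)(u - 4) / 18
  L_1(u) = (u + 2)(u - 4) / -9
  L_2(u) = (u + 2)(u - 1) / 18
Then p(u) = 12·L_0(u) + 3·L_1(u) + 30·L_2(u).
Expanding and collecting terms gives p(u) = 2u² - u + 2.
Evaluating at u = -5: p(-5) = 57.

57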